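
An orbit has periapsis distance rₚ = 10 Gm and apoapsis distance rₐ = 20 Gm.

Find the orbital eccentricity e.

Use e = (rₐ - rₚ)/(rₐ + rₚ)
rₚ = 10 Gm = 1 × 10^10 m
rₐ = 20 Gm = 2 × 10^10 m
rₐ − rₚ = 1 × 10^10 m
rₐ + rₚ = 3 × 10^10 m
e = (rₐ − rₚ)/(rₐ + rₚ) = 0.333333

Final answer: e = 0.3333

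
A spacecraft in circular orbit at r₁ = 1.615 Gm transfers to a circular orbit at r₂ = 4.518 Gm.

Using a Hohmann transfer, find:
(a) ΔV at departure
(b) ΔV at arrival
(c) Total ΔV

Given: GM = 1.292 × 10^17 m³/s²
r₁ = 1.615 Gm = 1.615 × 10^9 m
r₂ = 4.518 Gm = 4.518 × 10^9 m
GM = 1.292 × 10^17 m³/s²
Transfer ellipse: a_t = (r₁ + r₂)/2 = 3.0665 × 10^9 m
Circular speed at r₁: v₁ = √(GM/r₁) = 8944.27 m/s
Transfer speed at r₁ (periapsis): v₁ₜ = √(GM(2/r₁ − 1/a_t)) = 10856.7 m/s
(a) ΔV₁ = v₁ₜ − v₁ = 1912.4 m/s ≈ 1.912 km/s
Circular speed at r₂: v₂ = √(GM/r₂) = 5347.59 m/s
Transfer speed at r₂ (apoapsis): v₂ₜ = √(GM(2/r₂ − 1/a_t)) = 3880.81 m/s
(b) ΔV₂ = v₂ − v₂ₜ = 1466.78 m/s ≈ 1.467 km/s
(c) ΔV_total = ΔV₁ + ΔV₂ = 3379.17 m/s ≈ 3.379 km/s

Final answer:
(a) ΔV₁ = 1.912 km/s
(b) ΔV₂ = 1.467 km/s
(c) ΔV_total = 3.379 km/s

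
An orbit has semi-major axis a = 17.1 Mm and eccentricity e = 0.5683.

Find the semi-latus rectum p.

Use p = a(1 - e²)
a = 17.1 Mm = 1.71 × 10^7 m
e = 0.5683,  e² = 0.322965,  1 − e² = 0.677035
p = a(1 − e²) = 1.71 × 10^7 m × 0.677035 = 1.15773 × 10^7 m ≈ 11.58 Mm

Final answer: p = 11.58 Mm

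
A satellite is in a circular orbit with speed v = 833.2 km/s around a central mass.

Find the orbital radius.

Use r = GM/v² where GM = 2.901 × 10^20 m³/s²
v = 833.2 km/s = 833200 m/s
GM = 2.901 × 10^20 m³/s²
v² = 6.94222 × 10^11 m²/s²
r = GM/v² = (2.901 × 10^20) / (6.94222 × 10^11) = 4.17878 × 10^8 m ≈ 417.9 Mm

Final answer: 417.9 Mm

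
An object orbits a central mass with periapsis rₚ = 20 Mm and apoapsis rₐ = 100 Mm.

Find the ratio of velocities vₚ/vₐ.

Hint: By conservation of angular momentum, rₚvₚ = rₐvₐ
rₚ = 20 Mm = 2 × 10^7 m
rₐ = 100 Mm = 1 × 10^8 m
rₚvₚ = rₐvₐ  ⇒  vₚ/vₐ = rₐ/rₚ
vₚ/vₐ = (1 × 10^8) / (2 × 10^7) = 5

Final answer: vₚ/vₐ = 5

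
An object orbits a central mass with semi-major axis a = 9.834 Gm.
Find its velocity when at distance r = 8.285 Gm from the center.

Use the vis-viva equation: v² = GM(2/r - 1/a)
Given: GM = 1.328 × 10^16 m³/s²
a = 9.834 Gm = 9.834 × 10^9 m
r = 8.285 Gm = 8.285 × 10^9 m
GM = 1.328 × 10^16 m³/s²
2/r − 1/a = 2.414 × 10^-10 − 1.01688 × 10^-10 = 1.39712 × 10^-10 m⁻¹
v² = GM (2/r − 1/a) = 1.85538 × 10^6 m²/s²
v = 1362.12 m/s ≈ 1.362 km/s

Final answer: 1.362 km/s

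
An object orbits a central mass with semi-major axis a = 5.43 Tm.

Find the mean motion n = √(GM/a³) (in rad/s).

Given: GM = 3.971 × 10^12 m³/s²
a = 5.43 Tm = 5.43 × 10^12 m
GM = 3.971 × 10^12 m³/s²
a³ = 1.60103 × 10^38 m³
GM/a³ = (3.971 × 10^12) / (1.60103 × 10^38) = 2.48028 × 10^-26 s⁻²
n = √(GM/a³) = 1.57489 × 10^-13 rad/s ≈ 1.575 × 10^-13 rad/s

Final answer: n = 1.575 × 10^-13 rad/s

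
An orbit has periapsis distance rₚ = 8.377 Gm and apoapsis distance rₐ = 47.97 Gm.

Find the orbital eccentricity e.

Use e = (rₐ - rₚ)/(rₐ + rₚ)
rₚ = 8.377 Gm = 8.377 × 10^9 m
rₐ = 47.97 Gm = 4.797 × 10^10 m
rₐ − rₚ = 3.9593 × 10^10 m
rₐ + rₚ = 5.6347 × 10^10 m
e = (rₐ − rₚ)/(rₐ + rₚ) = 0.702664

Final answer: e = 0.7027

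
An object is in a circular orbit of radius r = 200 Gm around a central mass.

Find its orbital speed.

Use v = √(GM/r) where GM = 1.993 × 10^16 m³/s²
r = 200 Gm = 2 × 10^11 m
GM = 1.993 × 10^16 m³/s²
GM/r = (1.993 × 10^16) / (2 × 10^11) = 99650 m²/s²
v = √(GM/r) = 315.674 m/s ≈ 315.7 m/s

Final answer: 315.7 m/s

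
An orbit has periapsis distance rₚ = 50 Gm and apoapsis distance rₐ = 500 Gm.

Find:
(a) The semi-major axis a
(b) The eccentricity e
rₚ = 50 Gm = 5 × 10^10 m
rₐ = 500 Gm = 5 × 10^11 m
(a) a = (rₚ + rₐ)/2 = 2.75 × 10^11 m ≈ 275 Gm
(b) e = (rₐ − rₚ)/(rₐ + rₚ) = (4.5 × 10^11) / (5.5 × 10^11) = 0.818182

Final answer:
(a) a = 275 Gm
(b) e = 0.8182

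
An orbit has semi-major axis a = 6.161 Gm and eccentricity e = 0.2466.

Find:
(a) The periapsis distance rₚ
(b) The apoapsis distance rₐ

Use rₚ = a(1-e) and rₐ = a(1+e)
a = 6.161 Gm = 6.161 × 10^9 m
e = 0.2466:  1 − e = 0.7534,  1 + e = 1.2466
(a) rₚ = a(1 − e) = 6.161 × 10^9 m × 0.7534 = 4.6417 × 10^9 m ≈ 4.642 Gm
(b) rₐ = a(1 + e) = 6.161 × 10^9 m × 1.2466 = 7.6803 × 10^9 m ≈ 7.68 Gm

Final answer:
(a) rₚ = 4.642 Gm
(b) rₐ = 7.68 Gm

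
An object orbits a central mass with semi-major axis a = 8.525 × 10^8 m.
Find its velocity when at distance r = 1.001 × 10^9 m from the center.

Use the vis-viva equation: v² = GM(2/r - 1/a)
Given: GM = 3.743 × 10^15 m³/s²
a = 8.525 × 10^8 m
r = 1.001 × 10^9 m
GM = 3.743 × 10^15 m³/s²
2/r − 1/a = 1.998 × 10^-9 − 1.17302 × 10^-9 = 8.24981 × 10^-10 m⁻¹
v² = GM (2/r − 1/a) = 3.08791 × 10^6 m²/s²
v = 1757.24 m/s ≈ 1.757 km/s

Final answer: 1.757 km/s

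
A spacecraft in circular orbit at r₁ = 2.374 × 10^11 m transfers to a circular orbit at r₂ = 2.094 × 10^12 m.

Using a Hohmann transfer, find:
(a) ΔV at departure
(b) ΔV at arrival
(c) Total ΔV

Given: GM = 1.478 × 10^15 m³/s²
r₁ = 2.374 × 10^11 m
r₂ = 2.094 × 10^12 m
GM = 1.478 × 10^15 m³/s²
Transfer ellipse: a_t = (r₁ + r₂)/2 = 1.1657 × 10^12 m
Circular speed at r₁: v₁ = √(GM/r₁) = 78.9036 m/s
Transfer speed at r₁ (periapsis): v₁ₜ = √(GM(2/r₁ − 1/a_t)) = 105.753 m/s
(a) ΔV₁ = v₁ₜ − v₁ = 26.8492 m/s ≈ 26.85 m/s
Circular speed at r₂: v₂ = √(GM/r₂) = 26.5674 m/s
Transfer speed at r₂ (apoapsis): v₂ₜ = √(GM(2/r₂ − 1/a_t)) = 11.9894 m/s
(b) ΔV₂ = v₂ − v₂ₜ = 14.578 m/s ≈ 14.58 m/s
(c) ΔV_total = ΔV₁ + ΔV₂ = 41.4272 m/s ≈ 41.43 m/s

Final answer:
(a) ΔV₁ = 26.85 m/s
(b) ΔV₂ = 14.58 m/s
(c) ΔV_total = 41.43 m/s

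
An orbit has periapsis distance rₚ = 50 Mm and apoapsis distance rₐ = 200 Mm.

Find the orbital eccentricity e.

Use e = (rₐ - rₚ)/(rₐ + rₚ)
rₚ = 50 Mm = 5 × 10^7 m
rₐ = 200 Mm = 2 × 10^8 m
rₐ − rₚ = 1.5 × 10^8 m
rₐ + rₚ = 2.5 × 10^8 m
e = (rₐ − rₚ)/(rₐ + rₚ) = 0.6

Final answer: e = 0.6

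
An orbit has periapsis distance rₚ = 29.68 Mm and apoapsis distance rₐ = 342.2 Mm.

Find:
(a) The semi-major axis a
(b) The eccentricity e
rₚ = 29.68 Mm = 2.968 × 10^7 m
rₐ = 342.2 Mm = 3.422 × 10^8 m
(a) a = (rₚ + rₐ)/2 = 1.8594 × 10^8 m ≈ 185.9 Mm
(b) e = (rₐ − rₚ)/(rₐ + rₚ) = (3.1252 × 10^8) / (3.7188 × 10^8) = 0.840379

Final answer:
(a) a = 185.9 Mm
(b) e = 0.8404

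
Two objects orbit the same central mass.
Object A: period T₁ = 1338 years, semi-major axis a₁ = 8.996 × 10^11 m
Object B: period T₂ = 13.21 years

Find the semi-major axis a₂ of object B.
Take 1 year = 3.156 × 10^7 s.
T₁ = 1338 years = 4.22273 × 10^10 s
T₂ = 13.21 years = 4.16908 × 10^8 s
a₁ = 8.996 × 10^11 m
Kepler's third law: (T₂/T₁)² = (a₂/a₁)³  ⇒  a₂ = a₁ (T₂/T₁)^(2/3)
T₂/T₁ = 0.00987294
(T₂/T₁)^(2/3) = 0.0460219
a₂ = 8.996 × 10^11 m × 0.0460219 = 4.14013 × 10^10 m ≈ 4.14 × 10^10 m

Final answer: a₂ = 4.14 × 10^10 m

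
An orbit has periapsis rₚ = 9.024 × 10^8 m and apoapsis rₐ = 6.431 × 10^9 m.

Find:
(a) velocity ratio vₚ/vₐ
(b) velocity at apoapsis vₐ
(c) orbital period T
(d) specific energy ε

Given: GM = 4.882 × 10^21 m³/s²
rₚ = 9.024 × 10^8 m
rₐ = 6.431 × 10^9 m
GM = 4.882 × 10^21 m³/s²
a = (rₚ + rₐ)/2 = 3.6667 × 10^9 m
e = (rₐ − rₚ)/(rₐ + rₚ) = (5.5286 × 10^9) / (7.3334 × 10^9) = 0.753893
(a) vₚ/vₐ = rₐ/rₚ (angular momentum) = (6.431 × 10^9) / (9.024 × 10^8) = 7.12655 ≈ 7.127
(b) vₐ² = GM (2/rₐ − 1/a) = 4.882 × 10^21 × (3.10994 × 10^-10 − 2.72725 × 10^-10) = 1.86828 × 10^11 m²/s²;  vₐ = 432237 m/s ≈ 432.2 km/s
(c) a³ = 4.92976 × 10^28 m³;  T = 2π √(a³/GM) = 2π × 3177.71 s = 19966.1 s ≈ 5.546 hours
(d) 2a = 7.3334 × 10^9 m;  ε = −GM/(2a) = -6.65721 × 10^11 J/kg ≈ -665.7 GJ/kg

Final answer:
(a) velocity ratio vₚ/vₐ = 7.127
(b) velocity at apoapsis vₐ = 432.2 km/s
(c) orbital period T = 5.546 hours
(d) specific energy ε = -665.7 GJ/kg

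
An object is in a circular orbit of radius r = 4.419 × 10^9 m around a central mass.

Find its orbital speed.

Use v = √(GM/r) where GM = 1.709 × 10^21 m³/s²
r = 4.419 × 10^9 m
GM = 1.709 × 10^21 m³/s²
GM/r = (1.709 × 10^21) / (4.419 × 10^9) = 3.86739 × 10^11 m²/s²
v = √(GM/r) = 621883 m/s ≈ 621.9 km/s

Final answer: 621.9 km/s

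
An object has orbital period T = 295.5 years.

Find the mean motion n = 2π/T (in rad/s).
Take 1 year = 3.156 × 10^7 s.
T = 295.5 years = 9.32598 × 10^9 s
n = 2π / (9.32598 × 10^9 s) = 6.73729 × 10^-10 rad/s ≈ 6.737 × 10^-10 rad/s

Final answer: n = 6.737 × 10^-10 rad/s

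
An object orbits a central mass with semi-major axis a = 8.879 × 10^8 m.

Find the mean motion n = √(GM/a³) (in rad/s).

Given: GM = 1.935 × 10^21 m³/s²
a = 8.879 × 10^8 m
GM = 1.935 × 10^21 m³/s²
a³ = 6.99991 × 10^26 m³
GM/a³ = (1.935 × 10^21) / (6.99991 × 10^26) = 2.76432 × 10^-6 s⁻²
n = √(GM/a³) = 0.00166263 rad/s ≈ 0.001663 rad/s

Final answer: n = 0.001663 rad/s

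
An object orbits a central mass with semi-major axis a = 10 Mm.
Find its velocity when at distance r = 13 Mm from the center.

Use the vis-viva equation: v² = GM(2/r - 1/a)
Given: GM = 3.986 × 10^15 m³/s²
a = 10 Mm = 1 × 10^7 m
r = 13 Mm = 1.3 × 10^7 m
GM = 3.986 × 10^15 m³/s²
2/r − 1/a = 1.53846 × 10^-7 − 1 × 10^-7 = 5.38462 × 10^-8 m⁻¹
v² = GM (2/r − 1/a) = 2.14631 × 10^8 m²/s²
v = 14650.3 m/s ≈ 14.65 km/s

Final answer: 14.65 km/s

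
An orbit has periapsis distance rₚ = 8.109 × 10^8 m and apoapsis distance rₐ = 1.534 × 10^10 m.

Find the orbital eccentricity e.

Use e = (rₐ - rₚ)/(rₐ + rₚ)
rₚ = 8.109 × 10^8 m
rₐ = 1.534 × 10^10 m
rₐ − rₚ = 1.45291 × 10^10 m
rₐ + rₚ = 1.61509 × 10^10 m
e = (rₐ − rₚ)/(rₐ + rₚ) = 0.899585

Final answer: e = 0.8996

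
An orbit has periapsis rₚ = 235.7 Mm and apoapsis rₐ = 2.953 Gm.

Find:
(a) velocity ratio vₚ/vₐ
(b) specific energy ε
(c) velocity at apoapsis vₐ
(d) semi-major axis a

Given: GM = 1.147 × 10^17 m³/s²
rₚ = 235.7 Mm = 2.357 × 10^8 m
rₐ = 2.953 Gm = 2.953 × 10^9 m
GM = 1.147 × 10^17 m³/s²
a = (rₚ + rₐ)/2 = 1.59435 × 10^9 m
e = (rₐ − rₚ)/(rₐ + rₚ) = (2.7173 × 10^9) / (3.1887 × 10^9) = 0.852165
(a) vₚ/vₐ = rₐ/rₚ (angular momentum) = (2.953 × 10^9) / (2.357 × 10^8) = 12.5286 ≈ 12.53
(b) 2a = 3.1887 × 10^9 m;  ε = −GM/(2a) = -3.59708 × 10^7 J/kg ≈ -35.97 MJ/kg
(c) vₐ² = GM (2/rₐ − 1/a) = 1.147 × 10^17 × (6.77277 × 10^-10 − 6.27215 × 10^-10) = 5.74217 × 10^6 m²/s²;  vₐ = 2396.28 m/s ≈ 2.396 km/s
(d) a = 1.59435 × 10^9 m ≈ 1.594 Gm

Final answer:
(a) velocity ratio vₚ/vₐ = 12.53
(b) specific energy ε = -35.97 MJ/kg
(c) velocity at apoapsis vₐ = 2.396 km/s
(d) semi-major axis a = 1.594 Gm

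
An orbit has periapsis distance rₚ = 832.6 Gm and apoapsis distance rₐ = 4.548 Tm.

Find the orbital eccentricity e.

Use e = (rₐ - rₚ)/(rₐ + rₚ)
rₚ = 832.6 Gm = 8.326 × 10^11 m
rₐ = 4.548 Tm = 4.548 × 10^12 m
rₐ − rₚ = 3.7154 × 10^12 m
rₐ + rₚ = 5.3806 × 10^12 m
e = (rₐ − rₚ)/(rₐ + rₚ) = 0.690518

Final answer: e = 0.6905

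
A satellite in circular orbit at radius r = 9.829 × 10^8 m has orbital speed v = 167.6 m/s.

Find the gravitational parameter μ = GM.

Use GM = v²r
r = 9.829 × 10^8 m
v = 167.6 m/s
v² = 28089.8 m²/s²
GM = v²r = 28089.8 × 9.829 × 10^8 = 2.76094 × 10^13 m³/s²
GM ≈ 2.761 × 10^13 m³/s²

Final answer: GM = 2.761 × 10^13 m³/s²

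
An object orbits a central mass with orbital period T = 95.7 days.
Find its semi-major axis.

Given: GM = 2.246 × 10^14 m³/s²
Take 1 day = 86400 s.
T = 95.7 days = 8.26848 × 10^6 s
GM = 2.246 × 10^14 m³/s²
Kepler's third law: a³ = GM T² / (4π²)
T² = 6.83678 × 10^13 s²
a³ = (2.246 × 10^14) × (6.83678 × 10^13) / (4π²) = 3.88957 × 10^26 m³
a = (a³)^(1/3) = 7.29962 × 10^8 m ≈ 7.3 × 10^8 m

Final answer: 7.3 × 10^8 m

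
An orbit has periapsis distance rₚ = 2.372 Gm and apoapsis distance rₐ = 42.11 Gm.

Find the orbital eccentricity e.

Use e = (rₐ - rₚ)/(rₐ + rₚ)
rₚ = 2.372 Gm = 2.372 × 10^9 m
rₐ = 42.11 Gm = 4.211 × 10^10 m
rₐ − rₚ = 3.9738 × 10^10 m
rₐ + rₚ = 4.4482 × 10^10 m
e = (rₐ − rₚ)/(rₐ + rₚ) = 0.89335

Final answer: e = 0.8934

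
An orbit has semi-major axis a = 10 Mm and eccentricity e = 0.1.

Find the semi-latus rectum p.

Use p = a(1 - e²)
a = 10 Mm = 1 × 10^7 m
e = 0.1,  e² = 0.01,  1 − e² = 0.99
p = a(1 − e²) = 1 × 10^7 m × 0.99 = 9.9 × 10^6 m ≈ 9.9 Mm

Final answer: p = 9.9 Mm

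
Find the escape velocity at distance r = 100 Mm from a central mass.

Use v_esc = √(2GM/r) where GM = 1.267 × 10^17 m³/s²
r = 100 Mm = 1 × 10^8 m
GM = 1.267 × 10^17 m³/s²
2GM/r = 2 × (1.267 × 10^17) / (1 × 10^8) = 2.534 × 10^9 m²/s²
v_esc = √(2GM/r) = 50338.9 m/s ≈ 50.34 km/s

Final answer: 50.34 km/s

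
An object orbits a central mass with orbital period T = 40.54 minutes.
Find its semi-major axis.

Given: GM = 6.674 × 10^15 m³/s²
T = 40.54 minutes = 2432.4 s
GM = 6.674 × 10^15 m³/s²
Kepler's third law: a³ = GM T² / (4π²)
T² = 5.91657 × 10^6 s²
a³ = (6.674 × 10^15) × (5.91657 × 10^6) / (4π²) = 1.00022 × 10^21 m³
a = (a³)^(1/3) = 1.00007 × 10^7 m ≈ 10 Mm

Final answer: 10 Mm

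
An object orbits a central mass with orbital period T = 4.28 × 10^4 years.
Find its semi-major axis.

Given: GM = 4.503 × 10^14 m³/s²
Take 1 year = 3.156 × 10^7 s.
T = 4.28 × 10^4 years = 1.35077 × 10^12 s
GM = 4.503 × 10^14 m³/s²
Kepler's third law: a³ = GM T² / (4π²)
T² = 1.82457 × 10^24 s²
a³ = (4.503 × 10^14) × (1.82457 × 10^24) / (4π²) = 2.08115 × 10^37 m³
a = (a³)^(1/3) = 2.75065 × 10^12 m ≈ 2.751 Tm

Final answer: 2.751 Tm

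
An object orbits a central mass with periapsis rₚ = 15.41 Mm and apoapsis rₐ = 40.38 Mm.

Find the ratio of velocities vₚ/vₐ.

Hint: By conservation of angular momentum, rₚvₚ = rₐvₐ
rₚ = 15.41 Mm = 1.541 × 10^7 m
rₐ = 40.38 Mm = 4.038 × 10^7 m
rₚvₚ = rₐvₐ  ⇒  vₚ/vₐ = rₐ/rₚ
vₚ/vₐ = (4.038 × 10^7) / (1.541 × 10^7) = 2.62038

Final answer: vₚ/vₐ = 2.62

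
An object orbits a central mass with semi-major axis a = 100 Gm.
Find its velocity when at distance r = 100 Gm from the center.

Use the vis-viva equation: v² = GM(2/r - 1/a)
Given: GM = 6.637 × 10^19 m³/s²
a = 100 Gm = 1 × 10^11 m
r = 100 Gm = 1 × 10^11 m
GM = 6.637 × 10^19 m³/s²
2/r − 1/a = 2 × 10^-11 − 1 × 10^-11 = 1 × 10^-11 m⁻¹
v² = GM (2/r − 1/a) = 6.637 × 10^8 m²/s²
v = 25762.4 m/s ≈ 25.76 km/s

Final answer: 25.76 km/s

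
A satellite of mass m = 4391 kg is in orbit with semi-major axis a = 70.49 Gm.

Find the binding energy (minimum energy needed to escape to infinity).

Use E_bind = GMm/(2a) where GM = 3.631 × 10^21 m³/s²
a = 70.49 Gm = 7.049 × 10^10 m
GM = 3.631 × 10^21 m³/s²
m = 4391 kg
GMm = 3.631 × 10^21 × 4391 = 1.59437 × 10^25 m³·kg/s²
2a = 1.4098 × 10^11 m
E_bind = GMm/(2a) = 1.13092 × 10^14 J ≈ 113.1 TJ

Final answer: 113.1 TJ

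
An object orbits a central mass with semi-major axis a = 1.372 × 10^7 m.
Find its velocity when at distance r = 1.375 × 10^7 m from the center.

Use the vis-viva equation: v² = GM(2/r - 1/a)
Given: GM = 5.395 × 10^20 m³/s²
a = 1.372 × 10^7 m
r = 1.375 × 10^7 m
GM = 5.395 × 10^20 m³/s²
2/r − 1/a = 1.45455 × 10^-7 − 7.28863 × 10^-8 = 7.25682 × 10^-8 m⁻¹
v² = GM (2/r − 1/a) = 3.91506 × 10^13 m²/s²
v = 6.25704 × 10^6 m/s ≈ 6257 km/s

Final answer: 6257 km/s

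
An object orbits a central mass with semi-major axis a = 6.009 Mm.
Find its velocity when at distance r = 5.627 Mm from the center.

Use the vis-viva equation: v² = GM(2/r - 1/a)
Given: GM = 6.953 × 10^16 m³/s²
a = 6.009 Mm = 6.009 × 10^6 m
r = 5.627 Mm = 5.627 × 10^6 m
GM = 6.953 × 10^16 m³/s²
2/r − 1/a = 3.55429 × 10^-7 − 1.66417 × 10^-7 = 1.89012 × 10^-7 m⁻¹
v² = GM (2/r − 1/a) = 1.3142 × 10^10 m²/s²
v = 114639 m/s ≈ 114.6 km/s

Final answer: 114.6 km/s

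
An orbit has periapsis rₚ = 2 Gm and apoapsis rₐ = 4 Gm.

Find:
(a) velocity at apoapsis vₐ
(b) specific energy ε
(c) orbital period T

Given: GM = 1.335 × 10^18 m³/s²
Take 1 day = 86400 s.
rₚ = 2 Gm = 2 × 10^9 m
rₐ = 4 Gm = 4 × 10^9 m
GM = 1.335 × 10^18 m³/s²
a = (rₚ + rₐ)/2 = 3 × 10^9 m
e = (rₐ − rₚ)/(rₐ + rₚ) = (2 × 10^9) / (6 × 10^9) = 0.333333
(a) vₐ² = GM (2/rₐ − 1/a) = 1.335 × 10^18 × (5 × 10^-10 − 3.33333 × 10^-10) = 2.225 × 10^8 m²/s²;  vₐ = 14916.4 m/s ≈ 14.92 km/s
(b) 2a = 6 × 10^9 m;  ε = −GM/(2a) = -2.225 × 10^8 J/kg ≈ -222.5 MJ/kg
(c) a³ = 2.7 × 10^28 m³;  T = 2π √(a³/GM) = 2π × 142214 s = 893555 s ≈ 10.34 days

Final answer:
(a) velocity at apoapsis vₐ = 14.92 km/s
(b) specific energy ε = -222.5 MJ/kg
(c) orbital period T = 10.34 days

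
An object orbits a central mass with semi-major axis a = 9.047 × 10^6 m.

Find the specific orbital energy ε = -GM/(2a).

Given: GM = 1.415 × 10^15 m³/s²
a = 9.047 × 10^6 m
GM = 1.415 × 10^15 m³/s²
2a = 1.8094 × 10^7 m
ε = −GM/(2a) = -7.82027 × 10^7 J/kg ≈ -78.2 MJ/kg

Final answer: -78.2 MJ/kg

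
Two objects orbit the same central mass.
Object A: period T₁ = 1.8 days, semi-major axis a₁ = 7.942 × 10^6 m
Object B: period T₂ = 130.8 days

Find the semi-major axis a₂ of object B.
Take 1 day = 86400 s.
T₁ = 1.8 days = 155520 s
T₂ = 130.8 days = 1.13011 × 10^7 s
a₁ = 7.942 × 10^6 m
Kepler's third law: (T₂/T₁)² = (a₂/a₁)³  ⇒  a₂ = a₁ (T₂/T₁)^(2/3)
T₂/T₁ = 72.6667
(T₂/T₁)^(2/3) = 17.4137
a₂ = 7.942 × 10^6 m × 17.4137 = 1.38299 × 10^8 m ≈ 1.383 × 10^8 m

Final answer: a₂ = 1.383 × 10^8 m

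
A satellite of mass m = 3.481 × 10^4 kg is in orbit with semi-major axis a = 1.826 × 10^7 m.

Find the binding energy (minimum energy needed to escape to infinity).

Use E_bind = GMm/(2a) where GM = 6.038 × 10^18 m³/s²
a = 1.826 × 10^7 m
GM = 6.038 × 10^18 m³/s²
m = 3.481 × 10^4 kg
GMm = 6.038 × 10^18 × 34810 = 2.10183 × 10^23 m³·kg/s²
2a = 3.652 × 10^7 m
E_bind = GMm/(2a) = 5.75528 × 10^15 J ≈ 5.755 PJ

Final answer: 5.755 PJ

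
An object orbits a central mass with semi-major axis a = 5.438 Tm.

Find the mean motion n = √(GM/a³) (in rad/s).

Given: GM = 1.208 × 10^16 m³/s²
a = 5.438 Tm = 5.438 × 10^12 m
GM = 1.208 × 10^16 m³/s²
a³ = 1.60812 × 10^38 m³
GM/a³ = (1.208 × 10^16) / (1.60812 × 10^38) = 7.51189 × 10^-23 s⁻²
n = √(GM/a³) = 8.66712 × 10^-12 rad/s ≈ 8.667 × 10^-12 rad/s

Final answer: n = 8.667 × 10^-12 rad/s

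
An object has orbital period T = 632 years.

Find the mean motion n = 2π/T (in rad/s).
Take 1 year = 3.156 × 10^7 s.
T = 632 years = 1.99459 × 10^10 s
n = 2π / (1.99459 × 10^10 s) = 3.15011 × 10^-10 rad/s ≈ 3.15 × 10^-10 rad/s

Final answer: n = 3.15 × 10^-10 rad/s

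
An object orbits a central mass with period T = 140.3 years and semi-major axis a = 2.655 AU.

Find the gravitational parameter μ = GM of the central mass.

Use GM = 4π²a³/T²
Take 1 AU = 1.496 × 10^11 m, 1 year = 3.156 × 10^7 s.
T = 140.3 years = 4.42787 × 10^9 s
a = 2.655 AU = 3.97188 × 10^11 m
a³ = 6.26597 × 10^34 m³
T² = 1.9606 × 10^19 s²
GM = 4π² × (6.26597 × 10^34) / (1.9606 × 10^19) = 1.26171 × 10^17 m³/s²
GM ≈ 1.262 × 10^17 m³/s²

Final answer: GM = 1.262 × 10^17 m³/s²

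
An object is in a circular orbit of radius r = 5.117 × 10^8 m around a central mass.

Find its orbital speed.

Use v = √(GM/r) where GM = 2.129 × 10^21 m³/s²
r = 5.117 × 10^8 m
GM = 2.129 × 10^21 m³/s²
GM/r = (2.129 × 10^21) / (5.117 × 10^8) = 4.16064 × 10^12 m²/s²
v = √(GM/r) = 2.03976 × 10^6 m/s ≈ 2040 km/s

Final answer: 2040 km/s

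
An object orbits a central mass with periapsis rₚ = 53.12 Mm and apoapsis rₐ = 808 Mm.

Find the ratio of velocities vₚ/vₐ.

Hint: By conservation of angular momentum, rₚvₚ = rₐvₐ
rₚ = 53.12 Mm = 5.312 × 10^7 m
rₐ = 808 Mm = 8.08 × 10^8 m
rₚvₚ = rₐvₐ  ⇒  vₚ/vₐ = rₐ/rₚ
vₚ/vₐ = (8.08 × 10^8) / (5.312 × 10^7) = 15.2108

Final answer: vₚ/vₐ = 15.21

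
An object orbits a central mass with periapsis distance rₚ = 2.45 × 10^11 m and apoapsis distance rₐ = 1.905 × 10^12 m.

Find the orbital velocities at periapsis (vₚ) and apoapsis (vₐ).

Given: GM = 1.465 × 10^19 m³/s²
rₚ = 2.45 × 10^11 m
rₐ = 1.905 × 10^12 m
GM = 1.465 × 10^19 m³/s²
a = (rₚ + rₐ)/2 = 1.075 × 10^12 m
Vis-viva: v² = GM (2/r − 1/a)
vₚ² = 1.465 × 10^19 × (8.16327 × 10^-12 − 9.30233 × 10^-13) = 1.05964 × 10^8 m²/s²
vₚ = 10293.9 m/s ≈ 10.29 km/s
vₐ² = 1.465 × 10^19 × (1.04987 × 10^-12 − 9.30233 × 10^-13) = 1.75267 × 10^6 m²/s²
vₐ = 1323.88 m/s ≈ 1.324 km/s

Final answer: vₚ = 10.29 km/s, vₐ = 1.324 km/s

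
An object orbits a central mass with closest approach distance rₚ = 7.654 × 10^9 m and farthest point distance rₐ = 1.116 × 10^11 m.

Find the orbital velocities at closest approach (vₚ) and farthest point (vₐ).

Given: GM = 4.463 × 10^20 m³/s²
rₚ = 7.654 × 10^9 m
rₐ = 1.116 × 10^11 m
GM = 4.463 × 10^20 m³/s²
a = (rₚ + rₐ)/2 = 5.9627 × 10^10 m
Vis-viva: v² = GM (2/r − 1/a)
vₚ² = 4.463 × 10^20 × (2.61301 × 10^-10 − 1.67709 × 10^-11) = 1.09134 × 10^11 m²/s²
vₚ = 330354 m/s ≈ 330.4 km/s
vₐ² = 4.463 × 10^20 × (1.79211 × 10^-11 − 1.67709 × 10^-11) = 5.13344 × 10^8 m²/s²
vₐ = 22657.1 m/s ≈ 22.66 km/s

Final answer: vₚ = 330.4 km/s, vₐ = 22.66 km/s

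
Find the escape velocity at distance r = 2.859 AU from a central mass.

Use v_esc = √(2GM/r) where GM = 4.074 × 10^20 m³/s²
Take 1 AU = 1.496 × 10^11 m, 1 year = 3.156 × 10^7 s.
r = 2.859 AU = 4.27706 × 10^11 m
GM = 4.074 × 10^20 m³/s²
2GM/r = 2 × (4.074 × 10^20) / (4.27706 × 10^11) = 1.90505 × 10^9 m²/s²
v_esc = √(2GM/r) = 43646.8 m/s ≈ 9.208 AU/year

Final answer: 9.208 AU/year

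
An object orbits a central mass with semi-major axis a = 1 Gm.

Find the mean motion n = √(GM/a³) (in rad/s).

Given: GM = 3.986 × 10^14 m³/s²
a = 1 Gm = 1 × 10^9 m
GM = 3.986 × 10^14 m³/s²
a³ = 1 × 10^27 m³
GM/a³ = (3.986 × 10^14) / (1 × 10^27) = 3.986 × 10^-13 s⁻²
n = √(GM/a³) = 6.31348 × 10^-7 rad/s ≈ 6.313 × 10^-7 rad/s

Final answer: n = 6.313 × 10^-7 rad/s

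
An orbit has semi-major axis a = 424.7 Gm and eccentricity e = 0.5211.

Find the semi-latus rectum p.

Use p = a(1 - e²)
a = 424.7 Gm = 4.247 × 10^11 m
e = 0.5211,  e² = 0.271545,  1 − e² = 0.728455
p = a(1 − e²) = 4.247 × 10^11 m × 0.728455 = 3.09375 × 10^11 m ≈ 309.4 Gm

Final answer: p = 309.4 Gm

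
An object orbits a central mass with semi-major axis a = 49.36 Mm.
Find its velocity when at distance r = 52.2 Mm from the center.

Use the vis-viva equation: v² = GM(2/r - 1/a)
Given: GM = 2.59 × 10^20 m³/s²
a = 49.36 Mm = 4.936 × 10^7 m
r = 52.2 Mm = 5.22 × 10^7 m
GM = 2.59 × 10^20 m³/s²
2/r − 1/a = 3.83142 × 10^-8 − 2.02593 × 10^-8 = 1.80549 × 10^-8 m⁻¹
v² = GM (2/r − 1/a) = 4.67621 × 10^12 m²/s²
v = 2.16245 × 10^6 m/s ≈ 2162 km/s

Final answer: 2162 km/s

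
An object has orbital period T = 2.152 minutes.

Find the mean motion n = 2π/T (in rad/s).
T = 2.152 minutes = 129.12 s
n = 2π / 129.12 s = 0.0486616 rad/s ≈ 0.04866 rad/s

Final answer: n = 0.04866 rad/s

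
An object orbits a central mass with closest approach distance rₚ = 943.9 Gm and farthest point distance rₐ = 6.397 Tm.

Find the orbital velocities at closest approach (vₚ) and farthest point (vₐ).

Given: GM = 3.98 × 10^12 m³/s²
rₚ = 943.9 Gm = 9.439 × 10^11 m
rₐ = 6.397 Tm = 6.397 × 10^12 m
GM = 3.98 × 10^12 m³/s²
a = (rₚ + rₐ)/2 = 3.67045 × 10^12 m
Vis-viva: v² = GM (2/r − 1/a)
vₚ² = 3.98 × 10^12 × (2.11887 × 10^-12 − 2.72446 × 10^-13) = 7.34876 m²/s²
vₚ = 2.71086 m/s ≈ 2.711 m/s
vₐ² = 3.98 × 10^12 × (3.12647 × 10^-13 − 2.72446 × 10^-13) = 0.159998 m²/s²
vₐ = 0.399997 m/s ≈ 0.4 m/s

Final answer: vₚ = 2.711 m/s, vₐ = 0.4 m/s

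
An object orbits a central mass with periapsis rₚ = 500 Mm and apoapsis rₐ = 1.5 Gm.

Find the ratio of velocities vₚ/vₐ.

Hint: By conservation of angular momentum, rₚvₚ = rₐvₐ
rₚ = 500 Mm = 5 × 10^8 m
rₐ = 1.5 Gm = 1.5 × 10^9 m
rₚvₚ = rₐvₐ  ⇒  vₚ/vₐ = rₐ/rₚ
vₚ/vₐ = (1.5 × 10^9) / (5 × 10^8) = 3

Final answer: vₚ/vₐ = 3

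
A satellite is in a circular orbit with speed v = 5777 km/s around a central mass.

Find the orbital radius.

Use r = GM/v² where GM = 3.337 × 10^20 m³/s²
v = 5777 km/s = 5.777 × 10^6 m/s
GM = 3.337 × 10^20 m³/s²
v² = 3.33737 × 10^13 m²/s²
r = GM/v² = (3.337 × 10^20) / (3.33737 × 10^13) = 9.99888 × 10^6 m ≈ 9.999 Mm

Final answer: 9.999 Mm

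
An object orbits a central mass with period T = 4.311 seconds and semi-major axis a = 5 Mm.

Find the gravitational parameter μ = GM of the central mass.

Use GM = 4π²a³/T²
T = 4.311 seconds
a = 5 Mm = 5 × 10^6 m
a³ = 1.25 × 10^20 m³
T² = 18.5847 s²
GM = 4π² × (1.25 × 10^20) / 18.5847 = 2.6553 × 10^20 m³/s²
GM ≈ 2.655 × 10^20 m³/s²

Final answer: GM = 2.655 × 10^20 m³/s²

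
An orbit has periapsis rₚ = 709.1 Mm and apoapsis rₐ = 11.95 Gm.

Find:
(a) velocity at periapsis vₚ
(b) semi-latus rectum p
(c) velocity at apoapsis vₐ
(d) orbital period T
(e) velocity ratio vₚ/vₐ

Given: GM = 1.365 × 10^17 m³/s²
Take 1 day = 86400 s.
rₚ = 709.1 Mm = 7.091 × 10^8 m
rₐ = 11.95 Gm = 1.195 × 10^10 m
GM = 1.365 × 10^17 m³/s²
a = (rₚ + rₐ)/2 = 6.32955 × 10^9 m
e = (rₐ − rₚ)/(rₐ + rₚ) = (1.12409 × 10^10) / (1.26591 × 10^10) = 0.88797
(a) vₚ² = GM (2/rₚ − 1/a) = 1.365 × 10^17 × (2.82048 × 10^-9 − 1.57989 × 10^-10) = 3.6343 × 10^8 m²/s²;  vₚ = 19063.8 m/s ≈ 19.06 km/s
(b) 1 − e² = 0.211509;  p = a(1 − e²) = 6.32955 × 10^9 × 0.211509 = 1.33876 × 10^9 m ≈ 1.339 Gm
(c) vₐ² = GM (2/rₐ − 1/a) = 1.365 × 10^17 × (1.67364 × 10^-10 − 1.57989 × 10^-10) = 1.27967 × 10^6 m²/s²;  vₐ = 1131.23 m/s ≈ 1.131 km/s
(d) a³ = 2.53582 × 10^29 m³;  T = 2π √(a³/GM) = 2π × 1.36299 × 10^6 s = 8.56392 × 10^6 s ≈ 99.12 days
(e) vₚ/vₐ = rₐ/rₚ (angular momentum) = (1.195 × 10^10) / (7.091 × 10^8) = 16.8523 ≈ 16.85

Final answer:
(a) velocity at periapsis vₚ = 19.06 km/s
(b) semi-latus rectum p = 1.339 Gm
(c) velocity at apoapsis vₐ = 1.131 km/s
(d) orbital period T = 99.12 days
(e) velocity ratio vₚ/vₐ = 16.85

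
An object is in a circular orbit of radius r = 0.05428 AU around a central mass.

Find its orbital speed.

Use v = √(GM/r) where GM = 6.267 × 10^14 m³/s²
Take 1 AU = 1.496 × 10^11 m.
r = 0.05428 AU = 8.12029 × 10^9 m
GM = 6.267 × 10^14 m³/s²
GM/r = (6.267 × 10^14) / (8.12029 × 10^9) = 77177.1 m²/s²
v = √(GM/r) = 277.808 m/s ≈ 277.8 m/s

Final answer: 277.8 m/s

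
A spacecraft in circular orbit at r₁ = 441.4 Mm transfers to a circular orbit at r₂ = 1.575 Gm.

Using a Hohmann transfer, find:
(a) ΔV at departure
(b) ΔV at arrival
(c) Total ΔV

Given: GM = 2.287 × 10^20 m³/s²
r₁ = 441.4 Mm = 4.414 × 10^8 m
r₂ = 1.575 Gm = 1.575 × 10^9 m
GM = 2.287 × 10^20 m³/s²
Transfer ellipse: a_t = (r₁ + r₂)/2 = 1.0082 × 10^9 m
Circular speed at r₁: v₁ = √(GM/r₁) = 719808 m/s
Transfer speed at r₁ (periapsis): v₁ₜ = √(GM(2/r₁ − 1/a_t)) = 899671 m/s
(a) ΔV₁ = v₁ₜ − v₁ = 179863 m/s ≈ 179.9 km/s
Circular speed at r₂: v₂ = √(GM/r₂) = 381060 m/s
Transfer speed at r₂ (apoapsis): v₂ₜ = √(GM(2/r₂ − 1/a_t)) = 252136 m/s
(b) ΔV₂ = v₂ − v₂ₜ = 128923 m/s ≈ 128.9 km/s
(c) ΔV_total = ΔV₁ + ΔV₂ = 308786 m/s ≈ 308.8 km/s

Final answer:
(a) ΔV₁ = 179.9 km/s
(b) ΔV₂ = 128.9 km/s
(c) ΔV_total = 308.8 km/s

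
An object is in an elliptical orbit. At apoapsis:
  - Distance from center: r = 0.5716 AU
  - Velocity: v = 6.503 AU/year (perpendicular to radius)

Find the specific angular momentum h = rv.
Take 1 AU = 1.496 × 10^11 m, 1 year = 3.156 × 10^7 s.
r = 0.5716 AU = 8.55114 × 10^10 m
v = 6.503 AU/year = 30825.4 m/s
h = rv = 8.55114 × 10^10 × 30825.4 = 2.63592 × 10^15 m²/s ≈ 2.636 × 10^15 m²/s

Final answer: h = 2.636 × 10^15 m²/s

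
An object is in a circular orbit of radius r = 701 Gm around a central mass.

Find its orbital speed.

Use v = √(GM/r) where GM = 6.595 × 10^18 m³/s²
r = 701 Gm = 7.01 × 10^11 m
GM = 6.595 × 10^18 m³/s²
GM/r = (6.595 × 10^18) / (7.01 × 10^11) = 9.40799 × 10^6 m²/s²
v = √(GM/r) = 3067.24 m/s ≈ 3.067 km/s

Final answer: 3.067 km/s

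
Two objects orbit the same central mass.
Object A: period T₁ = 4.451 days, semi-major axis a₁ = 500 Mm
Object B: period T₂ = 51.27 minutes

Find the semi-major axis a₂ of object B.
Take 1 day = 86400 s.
T₁ = 4.451 days = 384566 s
T₂ = 51.27 minutes = 3076.2 s
a₁ = 500 Mm = 5 × 10^8 m
Kepler's third law: (T₂/T₁)² = (a₂/a₁)³  ⇒  a₂ = a₁ (T₂/T₁)^(2/3)
T₂/T₁ = 0.00799914
(T₂/T₁)^(2/3) = 0.0399971
a₂ = 5 × 10^8 m × 0.0399971 = 1.99986 × 10^7 m ≈ 20 Mm

Final answer: a₂ = 20 Mm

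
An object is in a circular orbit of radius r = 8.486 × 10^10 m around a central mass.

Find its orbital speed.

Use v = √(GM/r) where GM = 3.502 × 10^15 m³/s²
r = 8.486 × 10^10 m
GM = 3.502 × 10^15 m³/s²
GM/r = (3.502 × 10^15) / (8.486 × 10^10) = 41268 m²/s²
v = √(GM/r) = 203.145 m/s ≈ 203.1 m/s

Final answer: 203.1 m/s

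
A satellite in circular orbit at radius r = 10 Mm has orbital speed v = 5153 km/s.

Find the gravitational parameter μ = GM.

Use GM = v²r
r = 10 Mm = 1 × 10^7 m
v = 5153 km/s = 5.153 × 10^6 m/s
v² = 2.65534 × 10^13 m²/s²
GM = v²r = 2.65534 × 10^13 × 1 × 10^7 = 2.65534 × 10^20 m³/s²
GM ≈ 2.655 × 10^20 m³/s²

Final answer: GM = 2.655 × 10^20 m³/s²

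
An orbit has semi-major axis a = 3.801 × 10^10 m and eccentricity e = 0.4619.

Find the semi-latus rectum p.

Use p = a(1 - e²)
a = 3.801 × 10^10 m
e = 0.4619,  e² = 0.213352,  1 − e² = 0.786648
p = a(1 − e²) = 3.801 × 10^10 m × 0.786648 = 2.99005 × 10^10 m ≈ 2.99 × 10^10 m

Final answer: p = 2.99 × 10^10 m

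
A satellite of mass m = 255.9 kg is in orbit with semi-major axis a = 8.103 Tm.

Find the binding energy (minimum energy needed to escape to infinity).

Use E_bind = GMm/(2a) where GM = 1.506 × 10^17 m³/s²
a = 8.103 Tm = 8.103 × 10^12 m
GM = 1.506 × 10^17 m³/s²
m = 255.9 kg
GMm = 1.506 × 10^17 × 255.9 = 3.85385 × 10^19 m³·kg/s²
2a = 1.6206 × 10^13 m
E_bind = GMm/(2a) = 2.37804 × 10^6 J ≈ 2.378 MJ

Final answer: 2.378 MJ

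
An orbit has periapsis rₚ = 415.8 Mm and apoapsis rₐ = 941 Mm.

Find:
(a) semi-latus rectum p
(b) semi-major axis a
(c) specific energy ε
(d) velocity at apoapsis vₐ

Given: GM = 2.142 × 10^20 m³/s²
rₚ = 415.8 Mm = 4.158 × 10^8 m
rₐ = 941 Mm = 9.41 × 10^8 m
GM = 2.142 × 10^20 m³/s²
a = (rₚ + rₐ)/2 = 6.784 × 10^8 m
e = (rₐ − rₚ)/(rₐ + rₚ) = (5.252 × 10^8) / (1.3568 × 10^9) = 0.387087
(a) 1 − e² = 0.850163;  p = a(1 − e²) = 6.784 × 10^8 × 0.850163 = 5.76751 × 10^8 m ≈ 576.8 Mm
(b) a = 6.784 × 10^8 m ≈ 678.4 Mm
(c) 2a = 1.3568 × 10^9 m;  ε = −GM/(2a) = -1.57871 × 10^11 J/kg ≈ -157.9 GJ/kg
(d) vₐ² = GM (2/rₐ − 1/a) = 2.142 × 10^20 × (2.1254 × 10^-9 − 1.47406 × 10^-9) = 1.39517 × 10^11 m²/s²;  vₐ = 373520 m/s ≈ 373.5 km/s

Final answer:
(a) semi-latus rectum p = 576.8 Mm
(b) semi-major axis a = 678.4 Mm
(c) specific energy ε = -157.9 GJ/kg
(d) velocity at apoapsis vₐ = 373.5 km/s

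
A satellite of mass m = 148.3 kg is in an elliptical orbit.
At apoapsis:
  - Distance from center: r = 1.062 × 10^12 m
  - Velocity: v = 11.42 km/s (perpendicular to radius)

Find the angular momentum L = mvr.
r = 1.062 × 10^12 m
v = 11.42 km/s = 11420 m/s
vr = 11420 × 1.062 × 10^12 = 1.2128 × 10^16 m²/s
L = m × vr = 148.3 × 1.2128 × 10^16 = 1.79859 × 10^18 kg·m²/s ≈ 1.799 × 10^18 kg·m²/s

Final answer: L = 1.799 × 10^18 kg·m²/s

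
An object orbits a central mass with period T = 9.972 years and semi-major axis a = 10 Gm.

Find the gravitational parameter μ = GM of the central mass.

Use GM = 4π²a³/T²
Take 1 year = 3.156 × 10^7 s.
T = 9.972 years = 3.14716 × 10^8 s
a = 10 Gm = 1 × 10^10 m
a³ = 1 × 10^30 m³
T² = 9.90464 × 10^16 s²
GM = 4π² × (1 × 10^30) / (9.90464 × 10^16) = 3.98585 × 10^14 m³/s²
GM ≈ 3.986 × 10^14 m³/s²

Final answer: GM = 3.986 × 10^14 m³/s²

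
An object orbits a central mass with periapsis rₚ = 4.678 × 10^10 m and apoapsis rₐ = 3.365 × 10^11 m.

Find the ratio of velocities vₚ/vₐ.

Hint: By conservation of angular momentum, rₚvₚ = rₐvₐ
rₚ = 4.678 × 10^10 m
rₐ = 3.365 × 10^11 m
rₚvₚ = rₐvₐ  ⇒  vₚ/vₐ = rₐ/rₚ
vₚ/vₐ = (3.365 × 10^11) / (4.678 × 10^10) = 7.19324

Final answer: vₚ/vₐ = 7.193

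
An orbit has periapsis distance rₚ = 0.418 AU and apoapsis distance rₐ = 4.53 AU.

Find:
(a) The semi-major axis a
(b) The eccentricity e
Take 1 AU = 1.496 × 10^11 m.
rₚ = 0.418 AU = 6.25328 × 10^10 m
rₐ = 4.53 AU = 6.77688 × 10^11 m
(a) a = (rₚ + rₐ)/2 = 3.7011 × 10^11 m ≈ 2.474 AU
(b) e = (rₐ − rₚ)/(rₐ + rₚ) = (6.15155 × 10^11) / (7.40221 × 10^11) = 0.831043

Final answer:
(a) a = 2.474 AU
(b) e = 0.831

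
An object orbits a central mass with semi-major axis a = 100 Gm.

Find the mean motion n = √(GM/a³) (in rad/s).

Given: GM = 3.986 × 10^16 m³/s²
a = 100 Gm = 1 × 10^11 m
GM = 3.986 × 10^16 m³/s²
a³ = 1 × 10^33 m³
GM/a³ = (3.986 × 10^16) / (1 × 10^33) = 3.986 × 10^-17 s⁻²
n = √(GM/a³) = 6.31348 × 10^-9 rad/s ≈ 6.313 × 10^-9 rad/s

Final answer: n = 6.313 × 10^-9 rad/s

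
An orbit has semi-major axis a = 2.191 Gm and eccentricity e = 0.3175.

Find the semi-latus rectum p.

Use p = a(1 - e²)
a = 2.191 Gm = 2.191 × 10^9 m
e = 0.3175,  e² = 0.100806,  1 − e² = 0.899194
p = a(1 − e²) = 2.191 × 10^9 m × 0.899194 = 1.97013 × 10^9 m ≈ 1.97 Gm

Final answer: p = 1.97 Gm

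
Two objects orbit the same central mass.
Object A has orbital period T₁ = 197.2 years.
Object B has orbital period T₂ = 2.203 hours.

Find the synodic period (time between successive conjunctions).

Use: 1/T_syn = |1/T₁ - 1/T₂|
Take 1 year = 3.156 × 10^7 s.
T₁ = 197.2 years = 6.22363 × 10^9 s
T₂ = 2.203 hours = 7930.8 s
1/T₁ = 1.60678 × 10^-10 s⁻¹
1/T₂ = 0.000126091 s⁻¹
|1/T₁ − 1/T₂| = 0.000126091 s⁻¹
T_syn = 1 / |1/T₁ − 1/T₂| = 7930.81 s ≈ 2.203 hours

Final answer: T_syn = 2.203 hours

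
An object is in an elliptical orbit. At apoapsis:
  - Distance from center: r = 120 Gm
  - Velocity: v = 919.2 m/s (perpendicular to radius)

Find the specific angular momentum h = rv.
r = 120 Gm = 1.2 × 10^11 m
v = 919.2 m/s
h = rv = 1.2 × 10^11 × 919.2 = 1.10304 × 10^14 m²/s ≈ 1.103 × 10^14 m²/s

Final answer: h = 1.103 × 10^14 m²/s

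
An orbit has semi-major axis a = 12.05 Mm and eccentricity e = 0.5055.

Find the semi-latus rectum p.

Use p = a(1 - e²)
a = 12.05 Mm = 1.205 × 10^7 m
e = 0.5055,  e² = 0.25553,  1 − e² = 0.74447
p = a(1 − e²) = 1.205 × 10^7 m × 0.74447 = 8.97086 × 10^6 m ≈ 8.971 Mm

Final answer: p = 8.971 Mm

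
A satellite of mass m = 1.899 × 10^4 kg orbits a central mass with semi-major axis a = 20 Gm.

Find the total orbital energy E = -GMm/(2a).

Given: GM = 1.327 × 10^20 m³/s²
a = 20 Gm = 2 × 10^10 m
GM = 1.327 × 10^20 m³/s²
2a = 4 × 10^10 m
GMm = 1.327 × 10^20 × 18990 = 2.51997 × 10^24 m³·kg/s²
E = −GMm/(2a) = -6.29993 × 10^13 J ≈ -63 TJ

Final answer: -63 TJ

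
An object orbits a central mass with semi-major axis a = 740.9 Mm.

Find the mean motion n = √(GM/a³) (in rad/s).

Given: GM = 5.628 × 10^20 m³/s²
a = 740.9 Mm = 7.409 × 10^8 m
GM = 5.628 × 10^20 m³/s²
a³ = 4.06704 × 10^26 m³
GM/a³ = (5.628 × 10^20) / (4.06704 × 10^26) = 1.38381 × 10^-6 s⁻²
n = √(GM/a³) = 0.00117635 rad/s ≈ 0.001176 rad/s

Final answer: n = 0.001176 rad/s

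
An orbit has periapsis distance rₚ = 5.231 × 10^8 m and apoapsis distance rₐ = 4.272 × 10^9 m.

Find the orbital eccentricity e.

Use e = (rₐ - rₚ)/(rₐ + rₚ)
rₚ = 5.231 × 10^8 m
rₐ = 4.272 × 10^9 m
rₐ − rₚ = 3.7489 × 10^9 m
rₐ + rₚ = 4.7951 × 10^9 m
e = (rₐ − rₚ)/(rₐ + rₚ) = 0.781819

Final answer: e = 0.7818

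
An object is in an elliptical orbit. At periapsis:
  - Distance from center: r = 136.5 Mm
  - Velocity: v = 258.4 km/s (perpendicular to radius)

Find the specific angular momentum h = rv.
r = 136.5 Mm = 1.365 × 10^8 m
v = 258.4 km/s = 258400 m/s
h = rv = 1.365 × 10^8 × 258400 = 3.52716 × 10^13 m²/s ≈ 3.527 × 10^13 m²/s

Final answer: h = 3.527 × 10^13 m²/s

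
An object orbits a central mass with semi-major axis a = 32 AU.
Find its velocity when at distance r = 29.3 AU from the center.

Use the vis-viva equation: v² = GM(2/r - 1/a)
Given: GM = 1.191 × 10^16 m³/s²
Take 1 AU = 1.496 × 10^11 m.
a = 32 AU = 4.7872 × 10^12 m
r = 29.3 AU = 4.38328 × 10^12 m
GM = 1.191 × 10^16 m³/s²
2/r − 1/a = 4.56279 × 10^-13 − 2.0889 × 10^-13 = 2.47389 × 10^-13 m⁻¹
v² = GM (2/r − 1/a) = 2946.4 m²/s²
v = 54.2808 m/s ≈ 54.28 m/s

Final answer: 54.28 m/s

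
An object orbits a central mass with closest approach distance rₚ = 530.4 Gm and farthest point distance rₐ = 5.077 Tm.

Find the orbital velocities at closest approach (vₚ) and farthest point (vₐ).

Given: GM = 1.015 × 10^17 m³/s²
rₚ = 530.4 Gm = 5.304 × 10^11 m
rₐ = 5.077 Tm = 5.077 × 10^12 m
GM = 1.015 × 10^17 m³/s²
a = (rₚ + rₐ)/2 = 2.8037 × 10^12 m
Vis-viva: v² = GM (2/r − 1/a)
vₚ² = 1.015 × 10^17 × (3.77074 × 10^-12 − 3.56672 × 10^-13) = 346528 m²/s²
vₚ = 588.666 m/s ≈ 588.7 m/s
vₐ² = 1.015 × 10^17 × (3.93933 × 10^-13 − 3.56672 × 10^-13) = 3782.08 m²/s²
vₐ = 61.4986 m/s ≈ 61.5 m/s

Final answer: vₚ = 588.7 m/s, vₐ = 61.5 m/s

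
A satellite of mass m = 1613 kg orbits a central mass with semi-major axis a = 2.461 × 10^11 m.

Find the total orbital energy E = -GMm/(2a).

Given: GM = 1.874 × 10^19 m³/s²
a = 2.461 × 10^11 m
GM = 1.874 × 10^19 m³/s²
2a = 4.922 × 10^11 m
GMm = 1.874 × 10^19 × 1613 = 3.02276 × 10^22 m³·kg/s²
E = −GMm/(2a) = -6.14133 × 10^10 J ≈ -61.41 GJ

Final answer: -61.41 GJ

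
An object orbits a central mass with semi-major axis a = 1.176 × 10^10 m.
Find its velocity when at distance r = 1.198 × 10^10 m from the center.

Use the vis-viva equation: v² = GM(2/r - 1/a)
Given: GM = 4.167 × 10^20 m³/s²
a = 1.176 × 10^10 m
r = 1.198 × 10^10 m
GM = 4.167 × 10^20 m³/s²
2/r − 1/a = 1.66945 × 10^-10 − 8.5034 × 10^-11 = 8.19109 × 10^-11 m⁻¹
v² = GM (2/r − 1/a) = 3.41323 × 10^10 m²/s²
v = 184749 m/s ≈ 184.7 km/s

Final answer: 184.7 km/s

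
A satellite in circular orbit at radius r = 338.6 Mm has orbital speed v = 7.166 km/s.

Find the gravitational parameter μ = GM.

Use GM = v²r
r = 338.6 Mm = 3.386 × 10^8 m
v = 7.166 km/s = 7166 m/s
v² = 5.13516 × 10^7 m²/s²
GM = v²r = 5.13516 × 10^7 × 3.386 × 10^8 = 1.73876 × 10^16 m³/s²
GM ≈ 1.739 × 10^16 m³/s²

Final answer: GM = 1.739 × 10^16 m³/s²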